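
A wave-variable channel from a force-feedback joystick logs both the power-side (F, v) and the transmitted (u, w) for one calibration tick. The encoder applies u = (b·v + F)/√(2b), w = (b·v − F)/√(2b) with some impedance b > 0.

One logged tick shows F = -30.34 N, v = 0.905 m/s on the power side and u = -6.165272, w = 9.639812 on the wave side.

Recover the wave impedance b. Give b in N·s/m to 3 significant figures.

b = 7.37 N·s/m

u + w = 3.474540;  u + w = √(2b)·v, so √(2b) = 3.474540/0.905 = 3.839271.
b = (√(2b))²/2 = 14.740000/2 = 7.370000.
(Check via u − w = 2F/√(2b): u − w = -15.805084, 2F/√(2b) = -15.805085.)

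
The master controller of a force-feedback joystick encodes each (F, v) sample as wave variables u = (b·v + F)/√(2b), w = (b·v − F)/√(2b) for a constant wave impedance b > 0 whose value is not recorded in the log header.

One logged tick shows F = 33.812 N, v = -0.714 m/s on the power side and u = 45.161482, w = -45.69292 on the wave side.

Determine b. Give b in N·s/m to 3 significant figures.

b = 0.277 N·s/m

u + w = -0.531438;  u + w = √(2b)·v, so √(2b) = -0.531438/(-0.714) = 0.744311.
b = (√(2b))²/2 = 0.553999/2 = 0.276999.
(Check via u − w = 2F/√(2b): u − w = 90.854402, 2F/√(2b) = 90.854504.)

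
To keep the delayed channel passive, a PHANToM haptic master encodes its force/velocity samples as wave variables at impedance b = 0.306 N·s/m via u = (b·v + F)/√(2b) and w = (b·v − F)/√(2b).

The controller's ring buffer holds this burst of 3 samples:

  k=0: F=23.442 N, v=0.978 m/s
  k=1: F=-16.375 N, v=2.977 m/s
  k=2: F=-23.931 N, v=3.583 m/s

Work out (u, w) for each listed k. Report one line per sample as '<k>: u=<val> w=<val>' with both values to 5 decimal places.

0: u=30.34787 w=-29.58278
1: u=-19.76729 w=22.09621
2: u=-29.18890 w=31.99190

k=0: b·v=0.306×0.978=0.29927; √(2b)=0.78230; u=(0.29927+23.442)/0.78230=30.34787, w=(0.29927−23.442)/0.78230=-29.58278
k=1: b·v=0.306×2.977=0.91096; √(2b)=0.78230; u=(0.91096+(-16.375))/0.78230=-19.76729, w=(0.91096−(-16.375))/0.78230=22.09621
k=2: b·v=0.306×3.583=1.09640; √(2b)=0.78230; u=(1.09640+(-23.931))/0.78230=-29.18890, w=(1.09640−(-23.931))/0.78230=31.99190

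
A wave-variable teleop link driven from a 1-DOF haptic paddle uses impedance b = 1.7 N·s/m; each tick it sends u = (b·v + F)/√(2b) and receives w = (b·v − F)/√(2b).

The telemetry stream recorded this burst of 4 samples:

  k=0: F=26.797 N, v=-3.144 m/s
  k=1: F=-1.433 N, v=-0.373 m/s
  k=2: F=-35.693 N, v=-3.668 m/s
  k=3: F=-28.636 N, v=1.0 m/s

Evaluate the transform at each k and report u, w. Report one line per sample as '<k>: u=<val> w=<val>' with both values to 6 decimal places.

0: u=11.634089 w=-17.431338
1: u=-1.121042 w=0.433264
2: u=-22.738976 w=15.975518
3: u=-14.608097 w=16.452006

k=0: b·v=1.7×(-3.144)=-5.344800; √(2b)=1.843909; u=(-5.344800+26.797)/1.843909=11.634089, w=(-5.344800−26.797)/1.843909=-17.431338
k=1: b·v=1.7×(-0.373)=-0.634100; √(2b)=1.843909; u=(-0.634100+(-1.433))/1.843909=-1.121042, w=(-0.634100−(-1.433))/1.843909=0.433264
k=2: b·v=1.7×(-3.668)=-6.235600; √(2b)=1.843909; u=(-6.235600+(-35.693))/1.843909=-22.738976, w=(-6.235600−(-35.693))/1.843909=15.975518
k=3: b·v=1.7×1.0=1.700000; √(2b)=1.843909; u=(1.700000+(-28.636))/1.843909=-14.608097, w=(1.700000−(-28.636))/1.843909=16.452006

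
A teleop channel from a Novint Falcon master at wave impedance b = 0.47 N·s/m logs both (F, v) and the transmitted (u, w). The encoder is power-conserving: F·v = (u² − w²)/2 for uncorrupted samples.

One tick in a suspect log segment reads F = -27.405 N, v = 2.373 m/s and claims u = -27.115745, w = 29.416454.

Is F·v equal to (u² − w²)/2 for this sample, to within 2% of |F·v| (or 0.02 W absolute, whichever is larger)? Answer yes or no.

F·v = (-27.405)×2.373 = -65.032065 W.
(u² − w²)/2 = (735.263627 − 865.327766)/2 = -65.032070 W.
|Δ| = 0.000005;  2% of max(1, |F·v|) = 1.300641.

yes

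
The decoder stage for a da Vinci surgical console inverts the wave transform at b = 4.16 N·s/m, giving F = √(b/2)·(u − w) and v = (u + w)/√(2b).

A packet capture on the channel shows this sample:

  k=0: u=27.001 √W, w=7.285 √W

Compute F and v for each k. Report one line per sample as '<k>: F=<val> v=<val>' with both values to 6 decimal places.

k=0: u−w=19.716000, u+w=34.286000; √(b/2)=1.442221, √(2b)=2.884441; F=1.442221×19.716=28.434820, v=34.286000/2.884441=11.886532

0: F=28.434820 v=11.886532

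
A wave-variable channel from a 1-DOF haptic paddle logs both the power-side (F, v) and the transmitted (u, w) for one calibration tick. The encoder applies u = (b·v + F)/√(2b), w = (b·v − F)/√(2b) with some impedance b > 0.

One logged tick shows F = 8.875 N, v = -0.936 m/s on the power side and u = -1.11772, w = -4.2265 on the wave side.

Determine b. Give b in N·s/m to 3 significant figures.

b = 16.3 N·s/m

u + w = -5.34422;  u + w = √(2b)·v, so √(2b) = -5.34422/(-0.936) = 5.70964.
b = (√(2b))²/2 = 32.59995/2 = 16.29998.
(Check via u − w = 2F/√(2b): u − w = 3.10878, 2F/√(2b) = 3.10878.)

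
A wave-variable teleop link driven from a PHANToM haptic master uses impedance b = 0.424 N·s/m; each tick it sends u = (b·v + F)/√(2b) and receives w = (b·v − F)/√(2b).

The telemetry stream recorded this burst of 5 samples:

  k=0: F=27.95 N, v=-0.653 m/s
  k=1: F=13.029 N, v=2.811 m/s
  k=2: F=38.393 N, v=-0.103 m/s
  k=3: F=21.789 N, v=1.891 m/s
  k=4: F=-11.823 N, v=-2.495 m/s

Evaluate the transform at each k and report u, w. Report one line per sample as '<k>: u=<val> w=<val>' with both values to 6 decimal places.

0: u=30.051097 w=-30.652424
1: u=15.442871 w=-12.854308
2: u=41.644709 w=-41.739559
3: u=24.532024 w=-22.790660
4: u=-13.987742 w=11.690173

k=0: b·v=0.424×(-0.653)=-0.276872; √(2b)=0.920869; u=(-0.276872+27.95)/0.920869=30.051097, w=(-0.276872−27.95)/0.920869=-30.652424
k=1: b·v=0.424×2.811=1.191864; √(2b)=0.920869; u=(1.191864+13.029)/0.920869=15.442871, w=(1.191864−13.029)/0.920869=-12.854308
k=2: b·v=0.424×(-0.103)=-0.043672; √(2b)=0.920869; u=(-0.043672+38.393)/0.920869=41.644709, w=(-0.043672−38.393)/0.920869=-41.739559
k=3: b·v=0.424×1.891=0.801784; √(2b)=0.920869; u=(0.801784+21.789)/0.920869=24.532024, w=(0.801784−21.789)/0.920869=-22.790660
k=4: b·v=0.424×(-2.495)=-1.057880; √(2b)=0.920869; u=(-1.057880+(-11.823))/0.920869=-13.987742, w=(-1.057880−(-11.823))/0.920869=11.690173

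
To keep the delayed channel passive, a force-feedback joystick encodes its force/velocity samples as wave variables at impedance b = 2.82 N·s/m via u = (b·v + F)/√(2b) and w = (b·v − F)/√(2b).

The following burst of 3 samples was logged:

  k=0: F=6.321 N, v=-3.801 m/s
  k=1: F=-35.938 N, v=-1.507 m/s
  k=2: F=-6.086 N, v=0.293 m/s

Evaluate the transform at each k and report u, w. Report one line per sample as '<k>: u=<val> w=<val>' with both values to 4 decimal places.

0: u=-1.8518 w=-7.1751
1: u=-16.9221 w=13.3432
2: u=-2.2148 w=2.9106

k=0: b·v=2.82×(-3.801)=-10.7188; √(2b)=2.3749; u=(-10.7188+6.321)/2.3749=-1.8518, w=(-10.7188−6.321)/2.3749=-7.1751
k=1: b·v=2.82×(-1.507)=-4.2497; √(2b)=2.3749; u=(-4.2497+(-35.938))/2.3749=-16.9221, w=(-4.2497−(-35.938))/2.3749=13.3432
k=2: b·v=2.82×0.293=0.8263; √(2b)=2.3749; u=(0.8263+(-6.086))/2.3749=-2.2148, w=(0.8263−(-6.086))/2.3749=2.9106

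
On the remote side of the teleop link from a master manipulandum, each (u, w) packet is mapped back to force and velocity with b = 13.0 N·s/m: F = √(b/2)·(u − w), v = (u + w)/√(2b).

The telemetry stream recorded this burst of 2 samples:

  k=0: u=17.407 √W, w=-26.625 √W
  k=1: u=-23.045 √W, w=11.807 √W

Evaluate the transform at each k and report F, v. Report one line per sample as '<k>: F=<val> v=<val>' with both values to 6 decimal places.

0: F=112.260014 v=-1.807799
1: F=-88.855514 v=-2.203953

k=0: u−w=44.032000, u+w=-9.218000; √(b/2)=2.549510, √(2b)=5.099020; F=2.549510×44.032=112.260014, v=-9.218000/5.099020=-1.807799
k=1: u−w=-34.852000, u+w=-11.238000; √(b/2)=2.549510, √(2b)=5.099020; F=2.549510×(-34.852)=-88.855514, v=-11.238000/5.099020=-2.203953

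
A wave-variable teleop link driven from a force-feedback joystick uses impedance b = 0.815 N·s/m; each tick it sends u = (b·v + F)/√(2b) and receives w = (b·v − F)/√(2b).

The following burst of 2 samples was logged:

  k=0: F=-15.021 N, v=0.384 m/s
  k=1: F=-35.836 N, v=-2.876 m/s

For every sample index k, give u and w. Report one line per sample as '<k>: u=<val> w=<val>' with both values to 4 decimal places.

0: u=-11.5202 w=12.0105
1: u=-29.9048 w=26.2330

k=0: b·v=0.815×0.384=0.3130; √(2b)=1.2767; u=(0.3130+(-15.021))/1.2767=-11.5202, w=(0.3130−(-15.021))/1.2767=12.0105
k=1: b·v=0.815×(-2.876)=-2.3439; √(2b)=1.2767; u=(-2.3439+(-35.836))/1.2767=-29.9048, w=(-2.3439−(-35.836))/1.2767=26.2330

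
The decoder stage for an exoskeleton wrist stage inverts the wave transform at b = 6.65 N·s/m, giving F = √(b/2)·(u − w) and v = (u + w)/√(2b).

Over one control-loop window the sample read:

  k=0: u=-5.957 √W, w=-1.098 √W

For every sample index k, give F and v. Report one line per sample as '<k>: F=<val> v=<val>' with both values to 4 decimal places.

0: F=-8.8602 v=-1.9345

k=0: u−w=-4.8590, u+w=-7.0550; √(b/2)=1.8235, √(2b)=3.6469; F=1.8235×(-4.859)=-8.8602, v=-7.0550/3.6469=-1.9345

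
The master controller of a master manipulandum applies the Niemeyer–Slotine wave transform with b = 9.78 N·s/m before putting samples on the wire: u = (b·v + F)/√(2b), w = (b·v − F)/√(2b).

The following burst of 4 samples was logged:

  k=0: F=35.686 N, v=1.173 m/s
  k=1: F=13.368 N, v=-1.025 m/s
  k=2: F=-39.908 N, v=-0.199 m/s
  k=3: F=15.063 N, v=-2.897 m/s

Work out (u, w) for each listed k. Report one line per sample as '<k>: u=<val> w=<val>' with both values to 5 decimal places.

k=0: b·v=9.78×1.173=11.47194; √(2b)=4.42267; u=(11.47194+35.686)/4.42267=10.66278, w=(11.47194−35.686)/4.42267=-5.47499
k=1: b·v=9.78×(-1.025)=-10.02450; √(2b)=4.42267; u=(-10.02450+13.368)/4.42267=0.75599, w=(-10.02450−13.368)/4.42267=-5.28923
k=2: b·v=9.78×(-0.199)=-1.94622; √(2b)=4.42267; u=(-1.94622+(-39.908))/4.42267=-9.46357, w=(-1.94622−(-39.908))/4.42267=8.58346
k=3: b·v=9.78×(-2.897)=-28.33266; √(2b)=4.42267; u=(-28.33266+15.063)/4.42267=-3.00037, w=(-28.33266−15.063)/4.42267=-9.81210

0: u=10.66278 w=-5.47499
1: u=0.75599 w=-5.28923
2: u=-9.46357 w=8.58346
3: u=-3.00037 w=-9.81210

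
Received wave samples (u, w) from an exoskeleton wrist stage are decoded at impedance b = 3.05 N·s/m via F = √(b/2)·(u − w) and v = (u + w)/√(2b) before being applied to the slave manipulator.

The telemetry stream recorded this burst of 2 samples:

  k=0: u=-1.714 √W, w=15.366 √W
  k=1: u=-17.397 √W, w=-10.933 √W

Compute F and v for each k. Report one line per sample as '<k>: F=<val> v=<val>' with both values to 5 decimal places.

k=0: u−w=-17.08000, u+w=13.65200; √(b/2)=1.23491, √(2b)=2.46982; F=1.23491×(-17.08)=-21.09224, v=13.65200/2.46982=5.52753
k=1: u−w=-6.46400, u+w=-28.33000; √(b/2)=1.23491, √(2b)=2.46982; F=1.23491×(-6.464)=-7.98245, v=-28.33000/2.46982=-11.47048

0: F=-21.09224 v=5.52753
1: F=-7.98245 v=-11.47048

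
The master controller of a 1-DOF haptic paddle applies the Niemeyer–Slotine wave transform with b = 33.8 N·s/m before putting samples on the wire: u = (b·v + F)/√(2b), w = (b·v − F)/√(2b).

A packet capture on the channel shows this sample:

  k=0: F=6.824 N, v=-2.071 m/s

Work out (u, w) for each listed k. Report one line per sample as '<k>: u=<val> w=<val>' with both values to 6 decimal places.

0: u=-7.683824 w=-9.343776

k=0: b·v=33.8×(-2.071)=-69.999800; √(2b)=8.221922; u=(-69.999800+6.824)/8.221922=-7.683824, w=(-69.999800−6.824)/8.221922=-9.343776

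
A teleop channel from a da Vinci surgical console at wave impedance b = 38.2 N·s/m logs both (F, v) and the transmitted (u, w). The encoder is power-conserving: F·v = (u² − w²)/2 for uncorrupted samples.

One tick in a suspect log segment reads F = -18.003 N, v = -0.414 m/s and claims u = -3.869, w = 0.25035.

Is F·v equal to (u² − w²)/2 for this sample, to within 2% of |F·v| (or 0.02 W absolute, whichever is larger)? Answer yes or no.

yes

F·v = (-18.003)×(-0.414) = 7.45324 W.
(u² − w²)/2 = (14.96916 − 0.06268)/2 = 7.45324 W.
|Δ| = 0.00000;  2% of max(1, |F·v|) = 0.14906.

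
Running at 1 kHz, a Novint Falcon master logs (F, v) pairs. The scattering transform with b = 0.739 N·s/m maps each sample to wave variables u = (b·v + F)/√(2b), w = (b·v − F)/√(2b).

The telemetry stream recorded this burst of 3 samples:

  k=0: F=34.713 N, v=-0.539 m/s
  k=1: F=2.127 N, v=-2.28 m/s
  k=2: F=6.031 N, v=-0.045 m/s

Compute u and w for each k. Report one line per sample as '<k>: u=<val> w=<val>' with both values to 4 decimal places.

k=0: b·v=0.739×(-0.539)=-0.3983; √(2b)=1.2157; u=(-0.3983+34.713)/1.2157=28.2256, w=(-0.3983−34.713)/1.2157=-28.8808
k=1: b·v=0.739×(-2.28)=-1.6849; √(2b)=1.2157; u=(-1.6849+2.127)/1.2157=0.3636, w=(-1.6849−2.127)/1.2157=-3.1355
k=2: b·v=0.739×(-0.045)=-0.0333; √(2b)=1.2157; u=(-0.0333+6.031)/1.2157=4.9335, w=(-0.0333−6.031)/1.2157=-4.9882

0: u=28.2256 w=-28.8808
1: u=0.3636 w=-3.1355
2: u=4.9335 w=-4.9882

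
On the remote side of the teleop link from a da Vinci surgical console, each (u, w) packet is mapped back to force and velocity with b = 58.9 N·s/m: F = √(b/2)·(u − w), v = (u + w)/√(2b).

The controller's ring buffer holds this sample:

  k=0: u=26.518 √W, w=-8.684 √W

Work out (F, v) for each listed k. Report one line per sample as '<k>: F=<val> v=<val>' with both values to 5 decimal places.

0: F=191.03370 v=1.64315

k=0: u−w=35.20200, u+w=17.83400; √(b/2)=5.42679, √(2b)=10.85357; F=5.42679×35.202=191.03370, v=17.83400/10.85357=1.64315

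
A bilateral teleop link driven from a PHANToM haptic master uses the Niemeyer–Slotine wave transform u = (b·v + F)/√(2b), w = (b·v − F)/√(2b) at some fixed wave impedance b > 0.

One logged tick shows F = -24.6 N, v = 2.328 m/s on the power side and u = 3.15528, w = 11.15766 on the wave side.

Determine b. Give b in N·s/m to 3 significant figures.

b = 18.9 N·s/m

u + w = 14.3129;  u + w = √(2b)·v, so √(2b) = 14.3129/2.328 = 6.1482.
b = (√(2b))²/2 = 37.8000/2 = 18.9000.
(Check via u − w = 2F/√(2b): u − w = -8.0024, 2F/√(2b) = -8.0024.)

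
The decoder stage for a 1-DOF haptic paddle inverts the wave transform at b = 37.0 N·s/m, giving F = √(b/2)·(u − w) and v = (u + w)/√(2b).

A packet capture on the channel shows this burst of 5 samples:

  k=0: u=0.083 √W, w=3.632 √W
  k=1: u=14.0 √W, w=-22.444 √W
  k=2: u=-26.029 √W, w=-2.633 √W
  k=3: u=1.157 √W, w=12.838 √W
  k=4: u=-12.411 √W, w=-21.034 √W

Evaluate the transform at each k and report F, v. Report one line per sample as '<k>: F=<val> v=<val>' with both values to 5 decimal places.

k=0: u−w=-3.54900, u+w=3.71500; √(b/2)=4.30116, √(2b)=8.60233; F=4.30116×(-3.549)=-15.26483, v=3.71500/8.60233=0.43186
k=1: u−w=36.44400, u+w=-8.44400; √(b/2)=4.30116, √(2b)=8.60233; F=4.30116×36.444=156.75157, v=-8.44400/8.60233=-0.98160
k=2: u−w=-23.39600, u+w=-28.66200; √(b/2)=4.30116, √(2b)=8.60233; F=4.30116×(-23.396)=-100.63000, v=-28.66200/8.60233=-3.33189
k=3: u−w=-11.68100, u+w=13.99500; √(b/2)=4.30116, √(2b)=8.60233; F=4.30116×(-11.681)=-50.24188, v=13.99500/8.60233=1.62689
k=4: u−w=8.62300, u+w=-33.44500; √(b/2)=4.30116, √(2b)=8.60233; F=4.30116×8.623=37.08893, v=-33.44500/8.60233=-3.88790

0: F=-15.26483 v=0.43186
1: F=156.75157 v=-0.98160
2: F=-100.63000 v=-3.33189
3: F=-50.24188 v=1.62689
4: F=37.08893 v=-3.88790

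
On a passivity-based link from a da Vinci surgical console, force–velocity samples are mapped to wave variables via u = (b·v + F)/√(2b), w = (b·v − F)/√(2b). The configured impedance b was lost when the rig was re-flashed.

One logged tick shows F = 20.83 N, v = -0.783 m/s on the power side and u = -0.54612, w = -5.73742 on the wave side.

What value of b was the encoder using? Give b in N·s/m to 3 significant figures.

u + w = -6.2835;  u + w = √(2b)·v, so √(2b) = -6.2835/(-0.783) = 8.0250.
b = (√(2b))²/2 = 64.3999/2 = 32.2000.
(Check via u − w = 2F/√(2b): u − w = 5.1913, 2F/√(2b) = 5.1913.)

b = 32.2 N·s/m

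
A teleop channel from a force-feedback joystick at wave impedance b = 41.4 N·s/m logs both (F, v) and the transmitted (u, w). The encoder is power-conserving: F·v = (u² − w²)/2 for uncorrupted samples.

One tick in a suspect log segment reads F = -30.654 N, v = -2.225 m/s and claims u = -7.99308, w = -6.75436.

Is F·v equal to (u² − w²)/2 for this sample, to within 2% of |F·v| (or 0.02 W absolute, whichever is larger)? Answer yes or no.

no

F·v = (-30.654)×(-2.225) = 68.2052 W.
(u² − w²)/2 = (63.8893 − 45.6214)/2 = 9.1340 W.
|Δ| = 59.0712;  2% of max(1, |F·v|) = 1.3641.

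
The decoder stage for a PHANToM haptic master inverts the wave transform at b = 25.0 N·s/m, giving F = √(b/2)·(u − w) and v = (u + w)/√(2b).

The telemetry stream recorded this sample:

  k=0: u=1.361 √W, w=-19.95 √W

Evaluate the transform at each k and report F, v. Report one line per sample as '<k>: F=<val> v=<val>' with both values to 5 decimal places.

0: F=75.34576 v=-2.62888

k=0: u−w=21.31100, u+w=-18.58900; √(b/2)=3.53553, √(2b)=7.07107; F=3.53553×21.311=75.34576, v=-18.58900/7.07107=-2.62888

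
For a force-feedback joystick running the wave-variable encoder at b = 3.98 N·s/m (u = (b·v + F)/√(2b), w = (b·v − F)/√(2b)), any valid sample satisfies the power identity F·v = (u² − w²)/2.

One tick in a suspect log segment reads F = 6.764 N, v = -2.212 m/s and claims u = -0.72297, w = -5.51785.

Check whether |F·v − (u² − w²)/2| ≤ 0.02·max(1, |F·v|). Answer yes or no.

yes

F·v = 6.764×(-2.212) = -14.96197 W.
(u² − w²)/2 = (0.52269 − 30.44667)/2 = -14.96199 W.
|Δ| = 0.00002;  2% of max(1, |F·v|) = 0.29924.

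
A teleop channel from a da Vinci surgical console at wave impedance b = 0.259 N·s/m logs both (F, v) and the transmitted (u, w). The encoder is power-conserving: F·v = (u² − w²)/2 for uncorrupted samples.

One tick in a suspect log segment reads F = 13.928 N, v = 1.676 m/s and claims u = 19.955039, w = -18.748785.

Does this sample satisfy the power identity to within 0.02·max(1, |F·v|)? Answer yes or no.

yes

F·v = 13.928×1.676 = 23.343328 W.
(u² − w²)/2 = (398.203581 − 351.516939)/2 = 23.343321 W.
|Δ| = 0.000007;  2% of max(1, |F·v|) = 0.466867.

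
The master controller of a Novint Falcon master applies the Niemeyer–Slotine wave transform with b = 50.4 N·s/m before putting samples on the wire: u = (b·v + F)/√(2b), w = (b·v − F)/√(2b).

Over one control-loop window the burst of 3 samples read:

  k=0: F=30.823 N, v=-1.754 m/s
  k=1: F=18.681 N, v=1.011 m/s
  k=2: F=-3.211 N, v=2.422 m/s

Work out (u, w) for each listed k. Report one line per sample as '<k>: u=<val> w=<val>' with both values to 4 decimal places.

k=0: b·v=50.4×(-1.754)=-88.4016; √(2b)=10.0399; u=(-88.4016+30.823)/10.0399=-5.7350, w=(-88.4016−30.823)/10.0399=-11.8751
k=1: b·v=50.4×1.011=50.9544; √(2b)=10.0399; u=(50.9544+18.681)/10.0399=6.9359, w=(50.9544−18.681)/10.0399=3.2145
k=2: b·v=50.4×2.422=122.0688; √(2b)=10.0399; u=(122.0688+(-3.211))/10.0399=11.8385, w=(122.0688−(-3.211))/10.0399=12.4782

0: u=-5.7350 w=-11.8751
1: u=6.9359 w=3.2145
2: u=11.8385 w=12.4782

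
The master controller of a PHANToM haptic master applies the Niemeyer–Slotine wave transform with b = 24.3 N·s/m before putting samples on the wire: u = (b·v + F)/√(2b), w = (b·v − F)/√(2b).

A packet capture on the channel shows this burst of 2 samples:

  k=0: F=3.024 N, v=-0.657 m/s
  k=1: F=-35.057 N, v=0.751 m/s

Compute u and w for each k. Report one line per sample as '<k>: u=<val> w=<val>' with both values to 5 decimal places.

k=0: b·v=24.3×(-0.657)=-15.96510; √(2b)=6.97137; u=(-15.96510+3.024)/6.97137=-1.85632, w=(-15.96510−3.024)/6.97137=-2.72387
k=1: b·v=24.3×0.751=18.24930; √(2b)=6.97137; u=(18.24930+(-35.057))/6.97137=-2.41096, w=(18.24930−(-35.057))/6.97137=7.64646

0: u=-1.85632 w=-2.72387
1: u=-2.41096 w=7.64646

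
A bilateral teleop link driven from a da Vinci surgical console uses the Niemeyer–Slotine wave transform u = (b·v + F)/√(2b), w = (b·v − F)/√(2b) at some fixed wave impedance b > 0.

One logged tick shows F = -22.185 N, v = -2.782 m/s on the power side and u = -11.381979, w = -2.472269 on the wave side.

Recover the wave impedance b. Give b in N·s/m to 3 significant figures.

u + w = -13.854248;  u + w = √(2b)·v, so √(2b) = -13.854248/(-2.782) = 4.979960.
b = (√(2b))²/2 = 24.799999/2 = 12.400000.
(Check via u − w = 2F/√(2b): u − w = -8.909710, 2F/√(2b) = -8.909711.)

b = 12.4 N·s/m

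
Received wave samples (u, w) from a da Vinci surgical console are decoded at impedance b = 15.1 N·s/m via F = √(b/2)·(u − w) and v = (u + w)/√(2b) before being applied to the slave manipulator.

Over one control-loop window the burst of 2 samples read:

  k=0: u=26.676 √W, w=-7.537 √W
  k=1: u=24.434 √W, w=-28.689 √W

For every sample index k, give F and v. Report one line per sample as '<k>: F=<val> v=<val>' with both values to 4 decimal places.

0: F=94.0080 v=3.4827
1: F=145.9675 v=-0.7743

k=0: u−w=34.2130, u+w=19.1390; √(b/2)=2.7477, √(2b)=5.4955; F=2.7477×34.213=94.0080, v=19.1390/5.4955=3.4827
k=1: u−w=53.1230, u+w=-4.2550; √(b/2)=2.7477, √(2b)=5.4955; F=2.7477×53.123=145.9675, v=-4.2550/5.4955=-0.7743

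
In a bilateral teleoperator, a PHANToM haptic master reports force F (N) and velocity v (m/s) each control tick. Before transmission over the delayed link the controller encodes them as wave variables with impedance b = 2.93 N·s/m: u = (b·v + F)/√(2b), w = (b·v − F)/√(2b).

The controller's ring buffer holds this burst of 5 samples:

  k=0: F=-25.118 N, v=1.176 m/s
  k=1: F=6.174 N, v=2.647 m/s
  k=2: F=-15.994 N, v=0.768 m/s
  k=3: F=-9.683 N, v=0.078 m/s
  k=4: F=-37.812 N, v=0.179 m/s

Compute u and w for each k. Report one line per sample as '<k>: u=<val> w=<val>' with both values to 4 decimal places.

k=0: b·v=2.93×1.176=3.4457; √(2b)=2.4207; u=(3.4457+(-25.118))/2.4207=-8.9528, w=(3.4457−(-25.118))/2.4207=11.7995
k=1: b·v=2.93×2.647=7.7557; √(2b)=2.4207; u=(7.7557+6.174)/2.4207=5.7543, w=(7.7557−6.174)/2.4207=0.6534
k=2: b·v=2.93×0.768=2.2502; √(2b)=2.4207; u=(2.2502+(-15.994))/2.4207=-5.6775, w=(2.2502−(-15.994))/2.4207=7.5366
k=3: b·v=2.93×0.078=0.2285; √(2b)=2.4207; u=(0.2285+(-9.683))/2.4207=-3.9056, w=(0.2285−(-9.683))/2.4207=4.0944
k=4: b·v=2.93×0.179=0.5245; √(2b)=2.4207; u=(0.5245+(-37.812))/2.4207=-15.4033, w=(0.5245−(-37.812))/2.4207=15.8366

0: u=-8.9528 w=11.7995
1: u=5.7543 w=0.6534
2: u=-5.6775 w=7.5366
3: u=-3.9056 w=4.0944
4: u=-15.4033 w=15.8366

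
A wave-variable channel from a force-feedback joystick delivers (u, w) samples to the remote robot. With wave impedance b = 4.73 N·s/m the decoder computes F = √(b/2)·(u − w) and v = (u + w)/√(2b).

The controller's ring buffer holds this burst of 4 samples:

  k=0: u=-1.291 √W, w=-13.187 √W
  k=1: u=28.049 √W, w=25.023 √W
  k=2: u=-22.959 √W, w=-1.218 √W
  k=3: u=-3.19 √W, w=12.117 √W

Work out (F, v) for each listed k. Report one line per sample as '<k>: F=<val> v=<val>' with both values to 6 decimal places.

k=0: u−w=11.896000, u+w=-14.478000; √(b/2)=1.537856, √(2b)=3.075711; F=1.537856×11.896=18.294331, v=-14.478000/3.075711=-4.707204
k=1: u−w=3.026000, u+w=53.072000; √(b/2)=1.537856, √(2b)=3.075711; F=1.537856×3.026=4.653551, v=53.072000/3.075711=17.255196
k=2: u−w=-21.741000, u+w=-24.177000; √(b/2)=1.537856, √(2b)=3.075711; F=1.537856×(-21.741)=-33.434520, v=-24.177000/3.075711=-7.860621
k=3: u−w=-15.307000, u+w=8.927000; √(b/2)=1.537856, √(2b)=3.075711; F=1.537856×(-15.307)=-23.539956, v=8.927000/3.075711=2.902418

0: F=18.294331 v=-4.707204
1: F=4.653551 v=17.255196
2: F=-33.434520 v=-7.860621
3: F=-23.539956 v=2.902418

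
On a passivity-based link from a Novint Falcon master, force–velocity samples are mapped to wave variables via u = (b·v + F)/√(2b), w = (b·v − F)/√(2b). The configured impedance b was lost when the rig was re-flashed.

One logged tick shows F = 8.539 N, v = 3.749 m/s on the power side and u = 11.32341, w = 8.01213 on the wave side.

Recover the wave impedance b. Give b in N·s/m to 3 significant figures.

b = 13.3 N·s/m

u + w = 19.33554;  u + w = √(2b)·v, so √(2b) = 19.33554/3.749 = 5.15752.
b = (√(2b))²/2 = 26.60001/2 = 13.30000.
(Check via u − w = 2F/√(2b): u − w = 3.31128, 2F/√(2b) = 3.31128.)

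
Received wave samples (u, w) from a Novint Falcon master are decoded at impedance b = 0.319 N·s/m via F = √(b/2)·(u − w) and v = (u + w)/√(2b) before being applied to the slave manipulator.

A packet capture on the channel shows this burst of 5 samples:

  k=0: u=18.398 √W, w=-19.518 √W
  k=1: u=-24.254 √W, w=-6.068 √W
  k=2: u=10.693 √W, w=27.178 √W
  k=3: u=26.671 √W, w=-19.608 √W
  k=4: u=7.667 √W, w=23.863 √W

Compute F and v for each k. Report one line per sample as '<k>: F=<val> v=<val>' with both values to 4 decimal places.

k=0: u−w=37.9160, u+w=-1.1200; √(b/2)=0.3994, √(2b)=0.7987; F=0.3994×37.916=15.1427, v=-1.1200/0.7987=-1.4022
k=1: u−w=-18.1860, u+w=-30.3220; √(b/2)=0.3994, √(2b)=0.7987; F=0.3994×(-18.186)=-7.2630, v=-30.3220/0.7987=-37.9619
k=2: u−w=-16.4850, u+w=37.8710; √(b/2)=0.3994, √(2b)=0.7987; F=0.3994×(-16.485)=-6.5837, v=37.8710/0.7987=47.4129
k=3: u−w=46.2790, u+w=7.0630; √(b/2)=0.3994, √(2b)=0.7987; F=0.3994×46.279=18.4827, v=7.0630/0.7987=8.8426
k=4: u−w=-16.1960, u+w=31.5300; √(b/2)=0.3994, √(2b)=0.7987; F=0.3994×(-16.196)=-6.4683, v=31.5300/0.7987=39.4742

0: F=15.1427 v=-1.4022
1: F=-7.2630 v=-37.9619
2: F=-6.5837 v=47.4129
3: F=18.4827 v=8.8426
4: F=-6.4683 v=39.4742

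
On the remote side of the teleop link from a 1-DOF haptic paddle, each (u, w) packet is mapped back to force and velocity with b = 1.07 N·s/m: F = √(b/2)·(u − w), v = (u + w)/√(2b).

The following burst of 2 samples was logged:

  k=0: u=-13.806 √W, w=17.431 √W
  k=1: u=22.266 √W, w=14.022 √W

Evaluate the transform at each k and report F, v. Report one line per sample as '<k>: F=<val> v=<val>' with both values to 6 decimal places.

0: F=-22.847896 v=2.477999
1: F=6.029966 v=24.805966

k=0: u−w=-31.237000, u+w=3.625000; √(b/2)=0.731437, √(2b)=1.462874; F=0.731437×(-31.237)=-22.847896, v=3.625000/1.462874=2.477999
k=1: u−w=8.244000, u+w=36.288000; √(b/2)=0.731437, √(2b)=1.462874; F=0.731437×8.244=6.029966, v=36.288000/1.462874=24.805966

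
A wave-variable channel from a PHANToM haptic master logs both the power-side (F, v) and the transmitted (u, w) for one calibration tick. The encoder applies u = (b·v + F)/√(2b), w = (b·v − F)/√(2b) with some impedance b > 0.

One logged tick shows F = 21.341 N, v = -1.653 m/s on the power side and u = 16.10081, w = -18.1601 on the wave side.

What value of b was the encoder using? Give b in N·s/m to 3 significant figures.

u + w = -2.05929;  u + w = √(2b)·v, so √(2b) = -2.05929/(-1.653) = 1.24579.
b = (√(2b))²/2 = 1.55199/2 = 0.77600.
(Check via u − w = 2F/√(2b): u − w = 34.26091, 2F/√(2b) = 34.26101.)

b = 0.776 N·s/m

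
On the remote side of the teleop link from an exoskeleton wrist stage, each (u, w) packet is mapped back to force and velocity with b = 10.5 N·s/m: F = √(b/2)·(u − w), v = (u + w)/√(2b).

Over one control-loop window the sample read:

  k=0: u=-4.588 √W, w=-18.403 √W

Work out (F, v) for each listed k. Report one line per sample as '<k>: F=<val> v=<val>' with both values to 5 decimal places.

0: F=31.65414 v=-5.01705

k=0: u−w=13.81500, u+w=-22.99100; √(b/2)=2.29129, √(2b)=4.58258; F=2.29129×13.815=31.65414, v=-22.99100/4.58258=-5.01705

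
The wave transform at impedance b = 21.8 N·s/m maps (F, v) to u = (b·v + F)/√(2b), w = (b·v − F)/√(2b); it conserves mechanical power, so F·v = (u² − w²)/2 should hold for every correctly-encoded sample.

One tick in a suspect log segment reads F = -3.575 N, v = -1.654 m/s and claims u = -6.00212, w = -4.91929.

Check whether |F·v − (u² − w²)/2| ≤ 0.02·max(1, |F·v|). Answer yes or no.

yes

F·v = (-3.575)×(-1.654) = 5.9131 W.
(u² − w²)/2 = (36.0254 − 24.1994)/2 = 5.9130 W.
|Δ| = 0.0000;  2% of max(1, |F·v|) = 0.1183.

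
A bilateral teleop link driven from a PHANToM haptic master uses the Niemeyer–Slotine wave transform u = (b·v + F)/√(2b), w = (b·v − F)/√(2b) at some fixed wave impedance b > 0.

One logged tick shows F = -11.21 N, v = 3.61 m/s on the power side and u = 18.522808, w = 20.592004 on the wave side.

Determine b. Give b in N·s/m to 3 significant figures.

b = 58.7 N·s/m

u + w = 39.114812;  u + w = √(2b)·v, so √(2b) = 39.114812/3.61 = 10.835128.
b = (√(2b))²/2 = 117.399998/2 = 58.699999.
(Check via u − w = 2F/√(2b): u − w = -2.069196, 2F/√(2b) = -2.069196.)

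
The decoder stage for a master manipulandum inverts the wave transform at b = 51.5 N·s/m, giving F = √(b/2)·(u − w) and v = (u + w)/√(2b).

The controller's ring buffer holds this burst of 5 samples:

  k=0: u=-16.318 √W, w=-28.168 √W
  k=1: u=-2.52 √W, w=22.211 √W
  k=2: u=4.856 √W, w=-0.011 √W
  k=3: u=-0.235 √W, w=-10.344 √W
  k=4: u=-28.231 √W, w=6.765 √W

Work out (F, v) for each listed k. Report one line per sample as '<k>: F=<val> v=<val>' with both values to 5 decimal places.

0: F=60.13218 v=-4.38334
1: F=-125.49612 v=1.94021
2: F=24.69733 v=0.47739
3: F=51.29757 v=-1.04238
4: F=-177.58530 v=-2.11511

k=0: u−w=11.85000, u+w=-44.48600; √(b/2)=5.07445, √(2b)=10.14889; F=5.07445×11.85=60.13218, v=-44.48600/10.14889=-4.38334
k=1: u−w=-24.73100, u+w=19.69100; √(b/2)=5.07445, √(2b)=10.14889; F=5.07445×(-24.731)=-125.49612, v=19.69100/10.14889=1.94021
k=2: u−w=4.86700, u+w=4.84500; √(b/2)=5.07445, √(2b)=10.14889; F=5.07445×4.867=24.69733, v=4.84500/10.14889=0.47739
k=3: u−w=10.10900, u+w=-10.57900; √(b/2)=5.07445, √(2b)=10.14889; F=5.07445×10.109=51.29757, v=-10.57900/10.14889=-1.04238
k=4: u−w=-34.99600, u+w=-21.46600; √(b/2)=5.07445, √(2b)=10.14889; F=5.07445×(-34.996)=-177.58530, v=-21.46600/10.14889=-2.11511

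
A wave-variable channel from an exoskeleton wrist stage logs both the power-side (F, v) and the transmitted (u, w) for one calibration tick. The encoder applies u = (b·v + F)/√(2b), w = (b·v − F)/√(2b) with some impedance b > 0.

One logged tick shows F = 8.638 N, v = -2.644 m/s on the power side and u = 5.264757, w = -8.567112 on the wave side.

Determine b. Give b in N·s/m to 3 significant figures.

b = 0.78 N·s/m

u + w = -3.302355;  u + w = √(2b)·v, so √(2b) = -3.302355/(-2.644) = 1.249000.
b = (√(2b))²/2 = 1.560000/2 = 0.780000.
(Check via u − w = 2F/√(2b): u − w = 13.831869, 2F/√(2b) = 13.831870.)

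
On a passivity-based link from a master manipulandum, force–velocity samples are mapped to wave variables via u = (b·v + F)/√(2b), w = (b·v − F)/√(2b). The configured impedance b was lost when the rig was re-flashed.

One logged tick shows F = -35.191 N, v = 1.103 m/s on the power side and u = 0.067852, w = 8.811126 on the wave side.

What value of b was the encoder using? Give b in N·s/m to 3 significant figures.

u + w = 8.878978;  u + w = √(2b)·v, so √(2b) = 8.878978/1.103 = 8.049844.
b = (√(2b))²/2 = 64.799989/2 = 32.399995.
(Check via u − w = 2F/√(2b): u − w = -8.743274, 2F/√(2b) = -8.743275.)

b = 32.4 N·s/m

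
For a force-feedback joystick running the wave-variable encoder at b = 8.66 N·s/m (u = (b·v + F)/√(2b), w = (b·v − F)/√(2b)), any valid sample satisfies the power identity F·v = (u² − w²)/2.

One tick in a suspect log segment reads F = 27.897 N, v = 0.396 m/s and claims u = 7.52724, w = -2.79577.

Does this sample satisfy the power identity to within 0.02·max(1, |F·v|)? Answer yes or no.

no

F·v = 27.897×0.396 = 11.04721 W.
(u² − w²)/2 = (56.65934 − 7.81633)/2 = 24.42151 W.
|Δ| = 13.37429;  2% of max(1, |F·v|) = 0.22094.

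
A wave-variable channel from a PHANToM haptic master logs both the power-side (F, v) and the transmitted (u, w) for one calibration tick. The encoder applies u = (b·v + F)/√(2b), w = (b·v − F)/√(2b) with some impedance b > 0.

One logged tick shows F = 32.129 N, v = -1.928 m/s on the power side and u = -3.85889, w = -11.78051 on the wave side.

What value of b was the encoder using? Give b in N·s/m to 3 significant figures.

b = 32.9 N·s/m

u + w = -15.6394;  u + w = √(2b)·v, so √(2b) = -15.6394/(-1.928) = 8.1117.
b = (√(2b))²/2 = 65.8000/2 = 32.9000.
(Check via u − w = 2F/√(2b): u − w = 7.9216, 2F/√(2b) = 7.9216.)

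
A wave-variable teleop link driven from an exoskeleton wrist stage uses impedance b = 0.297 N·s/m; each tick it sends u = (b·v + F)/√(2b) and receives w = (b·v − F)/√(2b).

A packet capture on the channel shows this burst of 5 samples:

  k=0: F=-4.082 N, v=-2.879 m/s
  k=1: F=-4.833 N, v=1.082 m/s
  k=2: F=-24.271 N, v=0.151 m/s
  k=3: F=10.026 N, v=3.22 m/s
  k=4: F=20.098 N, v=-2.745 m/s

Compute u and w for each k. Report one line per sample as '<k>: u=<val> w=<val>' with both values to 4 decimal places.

0: u=-6.4058 w=4.1869
1: u=-5.8539 w=6.6878
2: u=-31.4334 w=31.5498
3: u=14.2496 w=-11.7679
4: u=25.0193 w=-27.1349

k=0: b·v=0.297×(-2.879)=-0.8551; √(2b)=0.7707; u=(-0.8551+(-4.082))/0.7707=-6.4058, w=(-0.8551−(-4.082))/0.7707=4.1869
k=1: b·v=0.297×1.082=0.3214; √(2b)=0.7707; u=(0.3214+(-4.833))/0.7707=-5.8539, w=(0.3214−(-4.833))/0.7707=6.6878
k=2: b·v=0.297×0.151=0.0448; √(2b)=0.7707; u=(0.0448+(-24.271))/0.7707=-31.4334, w=(0.0448−(-24.271))/0.7707=31.5498
k=3: b·v=0.297×3.22=0.9563; √(2b)=0.7707; u=(0.9563+10.026)/0.7707=14.2496, w=(0.9563−10.026)/0.7707=-11.7679
k=4: b·v=0.297×(-2.745)=-0.8153; √(2b)=0.7707; u=(-0.8153+20.098)/0.7707=25.0193, w=(-0.8153−20.098)/0.7707=-27.1349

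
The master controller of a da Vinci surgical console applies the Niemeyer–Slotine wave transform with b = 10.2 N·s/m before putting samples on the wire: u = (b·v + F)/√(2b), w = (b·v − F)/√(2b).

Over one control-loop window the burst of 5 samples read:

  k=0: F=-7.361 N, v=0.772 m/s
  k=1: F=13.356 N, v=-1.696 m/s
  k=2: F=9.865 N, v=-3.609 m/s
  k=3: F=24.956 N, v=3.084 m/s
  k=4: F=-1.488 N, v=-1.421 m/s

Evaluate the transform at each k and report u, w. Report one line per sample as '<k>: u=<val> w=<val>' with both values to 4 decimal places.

k=0: b·v=10.2×0.772=7.8744; √(2b)=4.5166; u=(7.8744+(-7.361))/4.5166=0.1137, w=(7.8744−(-7.361))/4.5166=3.3732
k=1: b·v=10.2×(-1.696)=-17.2992; √(2b)=4.5166; u=(-17.2992+13.356)/4.5166=-0.8730, w=(-17.2992−13.356)/4.5166=-6.7872
k=2: b·v=10.2×(-3.609)=-36.8118; √(2b)=4.5166; u=(-36.8118+9.865)/4.5166=-5.9661, w=(-36.8118−9.865)/4.5166=-10.3344
k=3: b·v=10.2×3.084=31.4568; √(2b)=4.5166; u=(31.4568+24.956)/4.5166=12.4900, w=(31.4568−24.956)/4.5166=1.4393
k=4: b·v=10.2×(-1.421)=-14.4942; √(2b)=4.5166; u=(-14.4942+(-1.488))/4.5166=-3.5385, w=(-14.4942−(-1.488))/4.5166=-2.8796

0: u=0.1137 w=3.3732
1: u=-0.8730 w=-6.7872
2: u=-5.9661 w=-10.3344
3: u=12.4900 w=1.4393
4: u=-3.5385 w=-2.8796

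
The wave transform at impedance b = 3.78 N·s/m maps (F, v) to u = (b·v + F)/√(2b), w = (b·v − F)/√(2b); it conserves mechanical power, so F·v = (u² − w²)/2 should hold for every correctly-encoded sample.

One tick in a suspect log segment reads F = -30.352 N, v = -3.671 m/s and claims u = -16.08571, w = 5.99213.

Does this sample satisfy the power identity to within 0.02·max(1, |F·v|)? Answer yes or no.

yes

F·v = (-30.352)×(-3.671) = 111.4222 W.
(u² − w²)/2 = (258.7501 − 35.9056)/2 = 111.4222 W.
|Δ| = 0.0000;  2% of max(1, |F·v|) = 2.2284.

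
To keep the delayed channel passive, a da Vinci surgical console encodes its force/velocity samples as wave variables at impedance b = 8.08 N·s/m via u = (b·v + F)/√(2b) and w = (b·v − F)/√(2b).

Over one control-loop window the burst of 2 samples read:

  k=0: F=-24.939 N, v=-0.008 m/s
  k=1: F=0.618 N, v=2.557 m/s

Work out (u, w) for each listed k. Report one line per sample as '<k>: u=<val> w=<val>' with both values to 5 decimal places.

0: u=-6.21989 w=6.18773
1: u=5.29324 w=4.98577

k=0: b·v=8.08×(-0.008)=-0.06464; √(2b)=4.01995; u=(-0.06464+(-24.939))/4.01995=-6.21989, w=(-0.06464−(-24.939))/4.01995=6.18773
k=1: b·v=8.08×2.557=20.66056; √(2b)=4.01995; u=(20.66056+0.618)/4.01995=5.29324, w=(20.66056−0.618)/4.01995=4.98577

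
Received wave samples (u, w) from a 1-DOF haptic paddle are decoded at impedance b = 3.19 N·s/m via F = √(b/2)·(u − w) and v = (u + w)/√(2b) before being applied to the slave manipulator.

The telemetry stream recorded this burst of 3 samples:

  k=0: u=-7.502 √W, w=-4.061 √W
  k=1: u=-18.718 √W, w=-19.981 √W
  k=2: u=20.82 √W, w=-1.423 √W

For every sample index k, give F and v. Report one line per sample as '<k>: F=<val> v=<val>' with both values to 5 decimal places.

k=0: u−w=-3.44100, u+w=-11.56300; √(b/2)=1.26293, √(2b)=2.52587; F=1.26293×(-3.441)=-4.34575, v=-11.56300/2.52587=-4.57784
k=1: u−w=1.26300, u+w=-38.69900; √(b/2)=1.26293, √(2b)=2.52587; F=1.26293×1.263=1.59508, v=-38.69900/2.52587=-15.32108
k=2: u−w=22.24300, u+w=19.39700; √(b/2)=1.26293, √(2b)=2.52587; F=1.26293×22.243=28.09142, v=19.39700/2.52587=7.67935

0: F=-4.34575 v=-4.57784
1: F=1.59508 v=-15.32108
2: F=28.09142 v=7.67935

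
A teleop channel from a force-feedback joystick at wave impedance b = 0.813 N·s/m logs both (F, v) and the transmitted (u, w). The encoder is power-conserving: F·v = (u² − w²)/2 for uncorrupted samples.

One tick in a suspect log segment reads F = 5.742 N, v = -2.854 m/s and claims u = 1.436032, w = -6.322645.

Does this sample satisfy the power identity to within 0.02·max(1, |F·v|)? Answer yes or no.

no

F·v = 5.742×(-2.854) = -16.387668 W.
(u² − w²)/2 = (2.062188 − 39.975840)/2 = -18.956826 W.
|Δ| = 2.569158;  2% of max(1, |F·v|) = 0.327753.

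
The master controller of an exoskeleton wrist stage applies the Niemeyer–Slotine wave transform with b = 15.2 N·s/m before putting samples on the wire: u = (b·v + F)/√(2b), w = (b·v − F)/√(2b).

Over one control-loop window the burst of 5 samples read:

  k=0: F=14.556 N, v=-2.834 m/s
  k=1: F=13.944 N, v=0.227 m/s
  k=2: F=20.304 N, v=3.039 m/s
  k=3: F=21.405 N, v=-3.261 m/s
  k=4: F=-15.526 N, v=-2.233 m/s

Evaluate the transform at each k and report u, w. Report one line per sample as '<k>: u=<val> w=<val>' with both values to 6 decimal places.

k=0: b·v=15.2×(-2.834)=-43.076800; √(2b)=5.513620; u=(-43.076800+14.556)/5.513620=-5.172791, w=(-43.076800−14.556)/5.513620=-10.452807
k=1: b·v=15.2×0.227=3.450400; √(2b)=5.513620; u=(3.450400+13.944)/5.513620=3.154806, w=(3.450400−13.944)/5.513620=-1.903214
k=2: b·v=15.2×3.039=46.192800; √(2b)=5.513620; u=(46.192800+20.304)/5.513620=12.060462, w=(46.192800−20.304)/5.513620=4.695427
k=3: b·v=15.2×(-3.261)=-49.567200; √(2b)=5.513620; u=(-49.567200+21.405)/5.513620=-5.107752, w=(-49.567200−21.405)/5.513620=-12.872161
k=4: b·v=15.2×(-2.233)=-33.941600; √(2b)=5.513620; u=(-33.941600+(-15.526))/5.513620=-8.971892, w=(-33.941600−(-15.526))/5.513620=-3.340020

0: u=-5.172791 w=-10.452807
1: u=3.154806 w=-1.903214
2: u=12.060462 w=4.695427
3: u=-5.107752 w=-12.872161
4: u=-8.971892 w=-3.340020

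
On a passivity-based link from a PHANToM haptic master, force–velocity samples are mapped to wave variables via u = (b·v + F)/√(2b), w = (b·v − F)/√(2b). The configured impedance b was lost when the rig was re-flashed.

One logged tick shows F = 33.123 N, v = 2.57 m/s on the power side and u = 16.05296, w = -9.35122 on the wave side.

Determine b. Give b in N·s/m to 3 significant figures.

b = 3.4 N·s/m

u + w = 6.7017;  u + w = √(2b)·v, so √(2b) = 6.7017/2.57 = 2.6077.
b = (√(2b))²/2 = 6.8000/2 = 3.4000.
(Check via u − w = 2F/√(2b): u − w = 25.4042, 2F/√(2b) = 25.4042.)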